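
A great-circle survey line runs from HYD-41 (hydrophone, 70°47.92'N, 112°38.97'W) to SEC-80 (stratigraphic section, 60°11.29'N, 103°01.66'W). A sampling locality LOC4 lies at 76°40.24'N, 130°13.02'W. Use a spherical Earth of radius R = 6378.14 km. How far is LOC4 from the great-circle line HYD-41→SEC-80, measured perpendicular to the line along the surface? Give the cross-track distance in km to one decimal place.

HYD-41: φ = +70.79867°, λ = -112.64950°
SEC-80: φ = +60.18817°, λ = -103.02767°
LOC4: φ = +76.67067°, λ = -130.21700°
δ₁₃ = central angle HYD-41→LOC4 = 0.132637 rad  (haversine)
θ₁₃ = bearing HYD-41→LOC4 = 328.252°,  θ₁₂ = bearing HYD-41→SEC-80 = 154.917°
dₓₜ = R·arcsin(sin δ₁₃ · sin(θ₁₃ − θ₁₂)) = 6378.14·arcsin(0.13225·sin(173.336°)) = 97.893 km
|dₓₜ| = 97.893 km

97.9 km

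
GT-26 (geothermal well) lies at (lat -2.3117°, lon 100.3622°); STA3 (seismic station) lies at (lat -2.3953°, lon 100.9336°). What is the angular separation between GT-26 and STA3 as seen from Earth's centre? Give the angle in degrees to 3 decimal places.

0.577°

Δφ = -0.0836°,  Δλ = 0.5714°
a = sin²(Δφ/2) + cos φ₁ cos φ₂ sin²(Δλ/2) = 0.000025
c = 2·arcsin(√a) = 0.010071 rad = 0.5770°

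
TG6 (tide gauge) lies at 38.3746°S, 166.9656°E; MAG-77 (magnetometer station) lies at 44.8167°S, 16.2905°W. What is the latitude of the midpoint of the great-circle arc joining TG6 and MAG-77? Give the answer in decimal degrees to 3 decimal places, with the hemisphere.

86.297°S

Bx = cos φ₂ cos Δλ = -0.708220,  By = cos φ₂ sin Δλ = 0.040291
φₘ = atan2(sin φ₁ + sin φ₂, √((cos φ₁ + Bx)² + By²)) = -86.29689°
λₘ = λ₁ + atan2(By, cos φ₁ + Bx) = -165.02552°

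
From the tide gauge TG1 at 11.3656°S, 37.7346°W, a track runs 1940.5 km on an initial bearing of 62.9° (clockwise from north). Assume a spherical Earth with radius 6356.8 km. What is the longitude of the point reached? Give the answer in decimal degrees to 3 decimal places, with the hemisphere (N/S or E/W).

δ = d/R = 1940.5/6356.8 = 0.305264 rad
φ₂ = arcsin(sin φ₁ cos δ + cos φ₁ sin δ cos θ)
   = arcsin(-0.19707·0.95377 + 0.98039·0.30054·0.45554) = -3.08005°
λ₂ = λ₁ + atan2(sin θ sin δ cos φ₁, cos δ − sin φ₁ sin φ₂) = -22.19313°

22.193°W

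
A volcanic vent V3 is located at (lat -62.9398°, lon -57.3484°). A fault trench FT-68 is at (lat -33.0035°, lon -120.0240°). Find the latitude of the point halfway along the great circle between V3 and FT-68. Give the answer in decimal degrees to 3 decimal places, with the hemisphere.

Bx = cos φ₂ cos Δλ = 0.384958,  By = cos φ₂ sin Δλ = -0.745064
φₘ = atan2(sin φ₁ + sin φ₂, √((cos φ₁ + Bx)² + By²)) = -51.96494°
λₘ = λ₁ + atan2(By, cos φ₁ + Bx) = -98.92472°

51.965°S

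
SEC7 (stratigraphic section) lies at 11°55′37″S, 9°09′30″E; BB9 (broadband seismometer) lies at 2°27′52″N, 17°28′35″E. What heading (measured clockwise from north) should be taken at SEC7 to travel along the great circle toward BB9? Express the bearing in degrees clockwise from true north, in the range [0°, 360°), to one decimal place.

SEC7: φ = -11.92694°, λ = +9.15833°
BB9: φ = +2.46444°, λ = +17.47639°
Δλ = 8.3181°
y = sin Δλ · cos φ₂ = 0.144534
x = cos φ₁ sin φ₂ − sin φ₁ cos φ₂ cos Δλ = 0.246372
θ = atan2(y, x) = 30.3980° → 30.3980° (mod 360°)

30.4°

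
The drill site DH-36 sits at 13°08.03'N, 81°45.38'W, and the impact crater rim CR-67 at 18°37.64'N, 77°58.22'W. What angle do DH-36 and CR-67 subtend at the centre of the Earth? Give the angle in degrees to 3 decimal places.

6.590°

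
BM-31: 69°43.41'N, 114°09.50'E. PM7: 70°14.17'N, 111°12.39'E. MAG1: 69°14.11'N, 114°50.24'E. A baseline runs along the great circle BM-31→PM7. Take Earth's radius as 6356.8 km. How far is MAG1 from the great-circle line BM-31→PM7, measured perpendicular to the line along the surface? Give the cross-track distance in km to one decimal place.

34.9 km

BM-31: φ = +69.72350°, λ = +114.15833°
PM7: φ = +70.23617°, λ = +111.20650°
MAG1: φ = +69.23517°, λ = +114.83733°
δ₁₃ = central angle BM-31→MAG1 = 0.009481 rad  (haversine)
θ₁₃ = bearing BM-31→MAG1 = 153.696°,  θ₁₂ = bearing BM-31→PM7 = 298.281°
dₓₜ = R·arcsin(sin δ₁₃ · sin(θ₁₃ − θ₁₂)) = 6356.8·arcsin(0.00948·sin(-144.584°)) = -34.927 km
|dₓₜ| = 34.927 km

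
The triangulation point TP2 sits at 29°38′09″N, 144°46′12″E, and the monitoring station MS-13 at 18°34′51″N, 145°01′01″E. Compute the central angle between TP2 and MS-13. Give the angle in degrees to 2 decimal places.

11.06°

TP2: φ = +29.63583°, λ = +144.77000°
MS-13: φ = +18.58083°, λ = +145.01694°
Δφ = -11.0550°,  Δλ = 0.2469°
a = sin²(Δφ/2) + cos φ₁ cos φ₂ sin²(Δλ/2) = 0.009282
c = 2·arcsin(√a) = 0.192986 rad = 11.0573°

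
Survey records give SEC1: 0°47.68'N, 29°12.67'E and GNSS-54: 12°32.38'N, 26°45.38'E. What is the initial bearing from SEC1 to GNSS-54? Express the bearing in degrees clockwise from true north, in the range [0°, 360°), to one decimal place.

348.4°

SEC1: φ = +0.79467°, λ = +29.21117°
GNSS-54: φ = +12.53967°, λ = +26.75633°
Δλ = -2.4548°
y = sin Δλ · cos φ₂ = -0.041810
x = cos φ₁ sin φ₂ − sin φ₁ cos φ₂ cos Δλ = 0.203569
θ = atan2(y, x) = -11.6063° → 348.3937° (mod 360°)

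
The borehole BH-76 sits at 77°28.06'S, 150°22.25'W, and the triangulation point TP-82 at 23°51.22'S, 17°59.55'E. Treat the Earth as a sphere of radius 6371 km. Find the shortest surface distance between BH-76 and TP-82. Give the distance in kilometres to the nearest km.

8722 km

BH-76: φ = -77.46767°, λ = -150.37083°
TP-82: φ = -23.85367°, λ = +17.99250°
Δφ = 53.6140°,  Δλ = 168.3633°
a = sin²(Δφ/2) + cos φ₁ cos φ₂ sin²(Δλ/2) = 0.399805
c = 2·arcsin(√a) = 1.369040 rad = 78.4402°
d = R·c = 6371 × 1.369040 = 8722.2 km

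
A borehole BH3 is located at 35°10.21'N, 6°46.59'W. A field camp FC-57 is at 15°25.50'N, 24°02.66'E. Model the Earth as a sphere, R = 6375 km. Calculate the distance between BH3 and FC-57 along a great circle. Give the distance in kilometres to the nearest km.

3773 km

BH3: φ = +35.17017°, λ = -6.77650°
FC-57: φ = +15.42500°, λ = +24.04433°
Δφ = -19.7452°,  Δλ = 30.8208°
a = sin²(Δφ/2) + cos φ₁ cos φ₂ sin²(Δλ/2) = 0.085041
c = 2·arcsin(√a) = 0.591835 rad = 33.9097°
d = R·c = 6375 × 0.591835 = 3773.0 km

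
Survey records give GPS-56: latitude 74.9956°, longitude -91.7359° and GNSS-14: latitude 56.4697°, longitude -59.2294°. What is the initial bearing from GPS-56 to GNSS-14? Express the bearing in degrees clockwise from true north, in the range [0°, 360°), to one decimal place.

128.3°

Δλ = 32.5065°
y = sin Δλ · cos φ₂ = 0.296845
x = cos φ₁ sin φ₂ − sin φ₁ cos φ₂ cos Δλ = -0.234143
θ = atan2(y, x) = 128.2654° → 128.2654° (mod 360°)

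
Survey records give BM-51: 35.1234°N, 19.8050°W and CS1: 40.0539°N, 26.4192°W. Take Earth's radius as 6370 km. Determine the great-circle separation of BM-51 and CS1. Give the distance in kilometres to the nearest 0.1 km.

799.6 km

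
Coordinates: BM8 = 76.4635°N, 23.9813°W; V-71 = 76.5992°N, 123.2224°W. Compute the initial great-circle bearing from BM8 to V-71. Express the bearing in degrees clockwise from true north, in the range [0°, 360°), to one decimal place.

Δλ = -99.2411°
y = sin Δλ · cos φ₂ = -0.228754
x = cos φ₁ sin φ₂ − sin φ₁ cos φ₂ cos Δλ = 0.263876
θ = atan2(y, x) = -40.9219° → 319.0781° (mod 360°)

319.1°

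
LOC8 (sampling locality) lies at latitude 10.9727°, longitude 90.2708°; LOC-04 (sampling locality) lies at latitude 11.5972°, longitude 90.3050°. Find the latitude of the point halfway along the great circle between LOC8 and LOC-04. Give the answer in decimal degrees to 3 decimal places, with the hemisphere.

11.285°N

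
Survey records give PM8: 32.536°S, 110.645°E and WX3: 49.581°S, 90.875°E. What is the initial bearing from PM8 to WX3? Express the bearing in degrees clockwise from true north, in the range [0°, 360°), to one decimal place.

Δλ = -19.7700°
y = sin Δλ · cos φ₂ = -0.219309
x = cos φ₁ sin φ₂ − sin φ₁ cos φ₂ cos Δλ = -0.313677
θ = atan2(y, x) = -145.0404° → 214.9596° (mod 360°)

215.0°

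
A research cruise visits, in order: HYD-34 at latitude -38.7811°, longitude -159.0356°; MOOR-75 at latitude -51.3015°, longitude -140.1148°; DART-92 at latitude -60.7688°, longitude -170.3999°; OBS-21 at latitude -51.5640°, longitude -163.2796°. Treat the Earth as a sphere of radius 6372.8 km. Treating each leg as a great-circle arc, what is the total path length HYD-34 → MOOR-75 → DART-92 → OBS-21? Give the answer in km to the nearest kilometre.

5268 km

HYD-34→MOOR-75: c = 0.317931 rad, d = 2026.11 km
MOOR-75→DART-92: c = 0.334081 rad, d = 2129.03 km
DART-92→OBS-21: c = 0.174682 rad, d = 1113.22 km
Total = 2026.11 + 2129.03 + 1113.22 = 5268.36 km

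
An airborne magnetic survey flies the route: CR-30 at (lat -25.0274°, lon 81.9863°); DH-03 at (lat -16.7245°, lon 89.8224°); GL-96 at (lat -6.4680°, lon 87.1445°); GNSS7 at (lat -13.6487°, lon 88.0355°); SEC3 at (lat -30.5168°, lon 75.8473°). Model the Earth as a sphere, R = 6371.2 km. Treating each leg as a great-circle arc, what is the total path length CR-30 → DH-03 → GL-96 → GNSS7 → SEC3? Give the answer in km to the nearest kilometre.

5465 km

CR-30→DH-03: c = 0.193094 rad, d = 1230.24 km
DH-03→GL-96: c = 0.184755 rad, d = 1177.11 km
GL-96→GNSS7: c = 0.126257 rad, d = 804.41 km
GNSS7→SEC3: c = 0.353677 rad, d = 2253.35 km
Total = 1230.24 + 1177.11 + 804.41 + 2253.35 = 5465.11 km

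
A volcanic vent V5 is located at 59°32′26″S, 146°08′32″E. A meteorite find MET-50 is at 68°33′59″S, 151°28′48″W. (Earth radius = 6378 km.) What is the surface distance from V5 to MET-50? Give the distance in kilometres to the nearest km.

3044 km

V5: φ = -59.54056°, λ = +146.14222°
MET-50: φ = -68.56639°, λ = -151.48000°
Δφ = -9.0258°,  Δλ = 62.3778°
a = sin²(Δφ/2) + cos φ₁ cos φ₂ sin²(Δλ/2) = 0.055870
c = 2·arcsin(√a) = 0.477252 rad = 27.3445°
d = R·c = 6378 × 0.477252 = 3043.9 km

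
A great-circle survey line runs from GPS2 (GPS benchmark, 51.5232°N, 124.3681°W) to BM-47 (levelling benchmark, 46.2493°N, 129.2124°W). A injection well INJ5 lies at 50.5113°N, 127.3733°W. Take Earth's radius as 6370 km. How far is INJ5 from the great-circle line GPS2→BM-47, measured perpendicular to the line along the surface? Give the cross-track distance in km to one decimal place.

119.3 km

δ₁₃ = central angle GPS2→INJ5 = 0.037421 rad  (haversine)
θ₁₃ = bearing GPS2→INJ5 = 243.016°,  θ₁₂ = bearing GPS2→BM-47 = 212.983°
dₓₜ = R·arcsin(sin δ₁₃ · sin(θ₁₃ − θ₁₂)) = 6370·arcsin(0.03741·sin(30.033°)) = 119.285 km
|dₓₜ| = 119.285 km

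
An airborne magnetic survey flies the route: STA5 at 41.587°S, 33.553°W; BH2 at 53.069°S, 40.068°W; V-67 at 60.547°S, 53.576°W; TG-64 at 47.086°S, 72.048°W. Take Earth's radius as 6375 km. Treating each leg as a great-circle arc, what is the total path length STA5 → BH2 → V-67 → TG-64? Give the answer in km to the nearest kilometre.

STA5→BH2: c = 0.214490 rad, d = 1367.37 km
BH2→V-67: c = 0.182890 rad, d = 1165.93 km
V-67→TG-64: c = 0.300195 rad, d = 1913.74 km
Total = 1367.37 + 1165.93 + 1913.74 = 4447.04 km

4447 km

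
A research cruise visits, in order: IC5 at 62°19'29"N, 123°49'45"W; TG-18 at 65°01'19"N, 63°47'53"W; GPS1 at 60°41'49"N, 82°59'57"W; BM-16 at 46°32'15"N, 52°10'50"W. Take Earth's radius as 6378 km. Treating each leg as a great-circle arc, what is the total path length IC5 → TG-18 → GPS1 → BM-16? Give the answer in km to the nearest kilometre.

IC5: φ = +62.32472°, λ = -123.82917°
TG-18: φ = +65.02194°, λ = -63.79806°
GPS1: φ = +60.69694°, λ = -82.99917°
BM-16: φ = +46.53750°, λ = -52.18056°
IC5→TG-18: c = 0.449336 rad, d = 2865.86 km
TG-18→GPS1: c = 0.169583 rad, d = 1081.60 km
GPS1→BM-16: c = 0.397378 rad, d = 2534.47 km
Total = 2865.86 + 1081.60 + 2534.47 = 6481.94 km

6482 km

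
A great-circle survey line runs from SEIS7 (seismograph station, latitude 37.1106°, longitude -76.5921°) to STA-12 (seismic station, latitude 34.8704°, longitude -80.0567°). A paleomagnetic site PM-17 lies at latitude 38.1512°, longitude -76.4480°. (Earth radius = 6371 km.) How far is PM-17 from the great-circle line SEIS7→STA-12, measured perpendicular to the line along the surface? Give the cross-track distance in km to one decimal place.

δ₁₃ = central angle SEIS7→PM-17 = 0.018271 rad  (haversine)
θ₁₃ = bearing SEIS7→PM-17 = 6.215°,  θ₁₂ = bearing SEIS7→STA-12 = 232.399°
dₓₜ = R·arcsin(sin δ₁₃ · sin(θ₁₃ − θ₁₂)) = 6371·arcsin(0.01827·sin(-226.184°)) = 83.991 km
|dₓₜ| = 83.991 km

84.0 km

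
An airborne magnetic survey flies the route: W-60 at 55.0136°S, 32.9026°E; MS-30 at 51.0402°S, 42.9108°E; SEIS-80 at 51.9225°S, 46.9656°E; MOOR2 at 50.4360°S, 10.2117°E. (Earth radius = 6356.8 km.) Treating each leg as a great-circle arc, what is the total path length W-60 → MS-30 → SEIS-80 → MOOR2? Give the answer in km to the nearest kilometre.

3630 km

W-60→MS-30: c = 0.125700 rad, d = 799.05 km
MS-30→SEIS-80: c = 0.046678 rad, d = 296.72 km
SEIS-80→MOOR2: c = 0.398674 rad, d = 2534.29 km
Total = 799.05 + 296.72 + 2534.29 = 3630.07 km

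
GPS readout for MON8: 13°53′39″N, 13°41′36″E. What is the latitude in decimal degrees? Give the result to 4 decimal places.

13.8942°N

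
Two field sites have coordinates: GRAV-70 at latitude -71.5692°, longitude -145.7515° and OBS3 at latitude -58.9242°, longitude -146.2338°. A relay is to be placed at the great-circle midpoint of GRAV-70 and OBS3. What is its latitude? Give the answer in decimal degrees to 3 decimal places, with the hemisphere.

65.247°S

Bx = cos φ₂ cos Δλ = 0.516153,  By = cos φ₂ sin Δλ = -0.004345
φₘ = atan2(sin φ₁ + sin φ₂, √((cos φ₁ + Bx)² + By²)) = -65.24688°
λₘ = λ₁ + atan2(By, cos φ₁ + Bx) = -146.05060°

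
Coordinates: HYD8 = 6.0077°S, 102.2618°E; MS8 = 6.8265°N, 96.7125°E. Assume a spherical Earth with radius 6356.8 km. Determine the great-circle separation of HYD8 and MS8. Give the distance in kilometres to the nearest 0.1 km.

1550.8 km

Δφ = 12.8342°,  Δλ = -5.5493°
a = sin²(Δφ/2) + cos φ₁ cos φ₂ sin²(Δλ/2) = 0.014805
c = 2·arcsin(√a) = 0.243960 rad = 13.9779°
d = R·c = 6356.8 × 0.243960 = 1550.8 km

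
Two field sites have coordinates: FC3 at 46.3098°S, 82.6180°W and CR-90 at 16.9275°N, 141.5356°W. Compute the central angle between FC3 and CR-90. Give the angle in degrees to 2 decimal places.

Δφ = 63.2373°,  Δλ = -58.9176°
a = sin²(Δφ/2) + cos φ₁ cos φ₂ sin²(Δλ/2) = 0.434684
c = 2·arcsin(√a) = 1.439789 rad = 82.4938°

82.49°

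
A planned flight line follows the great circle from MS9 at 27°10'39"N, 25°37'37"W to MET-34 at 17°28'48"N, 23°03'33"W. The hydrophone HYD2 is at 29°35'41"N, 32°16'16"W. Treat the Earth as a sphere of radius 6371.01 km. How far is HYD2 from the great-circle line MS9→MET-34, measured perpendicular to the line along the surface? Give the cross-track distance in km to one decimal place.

MS9: φ = +27.17750°, λ = -25.62694°
MET-34: φ = +17.48000°, λ = -23.05917°
HYD2: φ = +29.59472°, λ = -32.27111°
δ₁₃ = central angle MS9→HYD2 = 0.110374 rad  (haversine)
θ₁₃ = bearing MS9→HYD2 = 294.024°,  θ₁₂ = bearing MS9→MET-34 = 165.730°
dₓₜ = R·arcsin(sin δ₁₃ · sin(θ₁₃ − θ₁₂)) = 6371.01·arcsin(0.11015·sin(128.294°)) = 551.463 km
|dₓₜ| = 551.463 km

551.5 km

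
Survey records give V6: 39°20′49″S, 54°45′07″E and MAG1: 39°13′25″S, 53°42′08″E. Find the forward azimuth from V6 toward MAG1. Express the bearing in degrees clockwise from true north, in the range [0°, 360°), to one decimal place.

V6: φ = -39.34694°, λ = +54.75194°
MAG1: φ = -39.22361°, λ = +53.70222°
Δλ = -1.0497°
y = sin Δλ · cos φ₂ = -0.014192
x = cos φ₁ sin φ₂ − sin φ₁ cos φ₂ cos Δλ = 0.002070
θ = atan2(y, x) = -81.7011° → 278.2989° (mod 360°)

278.3°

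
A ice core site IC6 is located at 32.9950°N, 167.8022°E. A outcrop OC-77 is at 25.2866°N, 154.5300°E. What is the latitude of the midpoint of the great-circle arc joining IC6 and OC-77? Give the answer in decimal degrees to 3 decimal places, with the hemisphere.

Bx = cos φ₂ cos Δλ = 0.880032,  By = cos φ₂ sin Δλ = -0.207580
φₘ = atan2(sin φ₁ + sin φ₂, √((cos φ₁ + Bx)² + By²)) = 29.30467°
λₘ = λ₁ + atan2(By, cos φ₁ + Bx) = 160.91573°

29.305°N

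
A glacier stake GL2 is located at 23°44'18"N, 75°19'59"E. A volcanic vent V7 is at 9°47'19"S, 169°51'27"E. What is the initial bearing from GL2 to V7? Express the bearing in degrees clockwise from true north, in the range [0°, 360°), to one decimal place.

GL2: φ = +23.73833°, λ = +75.33306°
V7: φ = -9.78861°, λ = +169.85750°
Δλ = 94.5244°
y = sin Δλ · cos φ₂ = 0.982371
x = cos φ₁ sin φ₂ − sin φ₁ cos φ₂ cos Δλ = -0.124336
θ = atan2(y, x) = 97.2134° → 97.2134° (mod 360°)

97.2°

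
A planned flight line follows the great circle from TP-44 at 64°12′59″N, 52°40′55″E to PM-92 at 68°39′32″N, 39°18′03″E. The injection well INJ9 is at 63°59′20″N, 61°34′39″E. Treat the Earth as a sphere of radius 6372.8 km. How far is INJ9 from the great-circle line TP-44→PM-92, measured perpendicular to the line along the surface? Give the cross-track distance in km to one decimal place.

313.0 km

TP-44: φ = +64.21639°, λ = +52.68194°
PM-92: φ = +68.65889°, λ = +39.30083°
INJ9: φ = +63.98889°, λ = +61.57750°
δ₁₃ = central angle TP-44→INJ9 = 0.067870 rad  (haversine)
θ₁₃ = bearing TP-44→INJ9 = 89.342°,  θ₁₂ = bearing TP-44→PM-92 = 315.717°
dₓₜ = R·arcsin(sin δ₁₃ · sin(θ₁₃ − θ₁₂)) = 6372.8·arcsin(0.06782·sin(-226.375°)) = 312.977 km
|dₓₜ| = 312.977 km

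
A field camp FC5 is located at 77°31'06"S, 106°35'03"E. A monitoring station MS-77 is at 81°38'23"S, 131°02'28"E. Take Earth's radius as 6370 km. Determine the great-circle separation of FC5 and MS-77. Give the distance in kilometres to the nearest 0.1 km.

FC5: φ = -77.51833°, λ = +106.58417°
MS-77: φ = -81.63972°, λ = +131.04111°
Δφ = -4.1214°,  Δλ = 24.4569°
a = sin²(Δφ/2) + cos φ₁ cos φ₂ sin²(Δλ/2) = 0.002703
c = 2·arcsin(√a) = 0.104024 rad = 5.9601°
d = R·c = 6370 × 0.104024 = 662.6 km

662.6 km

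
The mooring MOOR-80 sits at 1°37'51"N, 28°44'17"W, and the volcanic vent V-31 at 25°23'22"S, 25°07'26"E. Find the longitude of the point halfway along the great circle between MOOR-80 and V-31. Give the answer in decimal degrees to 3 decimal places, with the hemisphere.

3.278°W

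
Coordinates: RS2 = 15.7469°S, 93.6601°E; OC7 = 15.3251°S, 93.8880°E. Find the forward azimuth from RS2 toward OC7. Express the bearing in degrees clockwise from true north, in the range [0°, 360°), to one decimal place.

27.5°

Δλ = 0.2279°
y = sin Δλ · cos φ₂ = 0.003836
x = cos φ₁ sin φ₂ − sin φ₁ cos φ₂ cos Δλ = 0.007360
θ = atan2(y, x) = 27.5304° → 27.5304° (mod 360°)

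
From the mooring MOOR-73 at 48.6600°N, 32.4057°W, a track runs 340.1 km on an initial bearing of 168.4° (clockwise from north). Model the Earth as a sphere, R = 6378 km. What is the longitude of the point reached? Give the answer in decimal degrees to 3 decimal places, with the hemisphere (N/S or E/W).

31.527°W

δ = d/R = 340.1/6378 = 0.053324 rad
φ₂ = arcsin(sin φ₁ cos δ + cos φ₁ sin δ cos θ)
   = arcsin(0.75080·0.99858 + 0.66053·0.05330·-0.97958) = 45.66368°
λ₂ = λ₁ + atan2(sin θ sin δ cos φ₁, cos δ − sin φ₁ sin φ₂) = -31.52703°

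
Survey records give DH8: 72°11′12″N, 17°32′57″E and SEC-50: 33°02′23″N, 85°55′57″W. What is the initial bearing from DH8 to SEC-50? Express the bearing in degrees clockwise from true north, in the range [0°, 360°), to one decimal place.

293.4°

DH8: φ = +72.18667°, λ = +17.54917°
SEC-50: φ = +33.03972°, λ = -85.93250°
Δλ = -103.4817°
y = sin Δλ · cos φ₂ = -0.815193
x = cos φ₁ sin φ₂ − sin φ₁ cos φ₂ cos Δλ = 0.352857
θ = atan2(y, x) = -66.5946° → 293.4054° (mod 360°)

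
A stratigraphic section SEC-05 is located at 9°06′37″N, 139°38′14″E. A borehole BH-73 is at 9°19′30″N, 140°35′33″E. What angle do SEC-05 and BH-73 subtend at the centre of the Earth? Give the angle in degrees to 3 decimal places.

0.967°

SEC-05: φ = +9.11028°, λ = +139.63722°
BH-73: φ = +9.32500°, λ = +140.59250°
Δφ = 0.2147°,  Δλ = 0.9553°
a = sin²(Δφ/2) + cos φ₁ cos φ₂ sin²(Δλ/2) = 0.000071
c = 2·arcsin(√a) = 0.016879 rad = 0.9671°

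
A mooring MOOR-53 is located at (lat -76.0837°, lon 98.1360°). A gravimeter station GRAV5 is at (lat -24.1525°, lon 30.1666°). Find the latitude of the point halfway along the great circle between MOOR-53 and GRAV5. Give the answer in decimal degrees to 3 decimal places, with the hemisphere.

53.335°S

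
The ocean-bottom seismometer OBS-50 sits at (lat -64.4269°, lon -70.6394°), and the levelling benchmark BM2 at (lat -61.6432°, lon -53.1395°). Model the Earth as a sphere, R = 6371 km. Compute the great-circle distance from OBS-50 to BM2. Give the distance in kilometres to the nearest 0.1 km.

931.5 km

Δφ = 2.7837°,  Δλ = 17.4999°
a = sin²(Δφ/2) + cos φ₁ cos φ₂ sin²(Δλ/2) = 0.005334
c = 2·arcsin(√a) = 0.146205 rad = 8.3769°
d = R·c = 6371 × 0.146205 = 931.5 km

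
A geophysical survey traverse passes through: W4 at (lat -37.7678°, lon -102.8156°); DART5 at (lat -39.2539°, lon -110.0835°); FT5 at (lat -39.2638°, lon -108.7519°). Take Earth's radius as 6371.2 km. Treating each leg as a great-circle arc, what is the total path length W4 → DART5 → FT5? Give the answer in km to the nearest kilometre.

768 km

W4→DART5: c = 0.102558 rad, d = 653.42 km
DART5→FT5: c = 0.017996 rad, d = 114.66 km
Total = 653.42 + 114.66 = 768.07 km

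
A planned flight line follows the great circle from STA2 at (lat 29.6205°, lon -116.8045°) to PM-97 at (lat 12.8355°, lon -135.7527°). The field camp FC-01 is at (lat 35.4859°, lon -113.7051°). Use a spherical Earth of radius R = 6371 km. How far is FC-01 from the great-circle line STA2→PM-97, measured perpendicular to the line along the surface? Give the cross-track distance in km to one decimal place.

325.0 km

δ₁₃ = central angle STA2→FC-01 = 0.112047 rad  (haversine)
θ₁₃ = bearing STA2→FC-01 = 23.188°,  θ₁₂ = bearing STA2→PM-97 = 230.319°
dₓₜ = R·arcsin(sin δ₁₃ · sin(θ₁₃ − θ₁₂)) = 6371·arcsin(0.11181·sin(-207.131°)) = 325.000 km
|dₓₜ| = 325.000 km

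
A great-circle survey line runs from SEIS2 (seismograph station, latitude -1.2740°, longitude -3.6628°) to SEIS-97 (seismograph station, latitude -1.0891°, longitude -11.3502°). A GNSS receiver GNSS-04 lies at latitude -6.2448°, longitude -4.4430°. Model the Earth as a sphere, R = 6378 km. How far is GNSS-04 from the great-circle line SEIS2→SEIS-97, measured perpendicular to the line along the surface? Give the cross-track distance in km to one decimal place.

δ₁₃ = central angle SEIS2→GNSS-04 = 0.087814 rad  (haversine)
θ₁₃ = bearing SEIS2→GNSS-04 = 188.879°,  θ₁₂ = bearing SEIS2→SEIS-97 = 271.297°
dₓₜ = R·arcsin(sin δ₁₃ · sin(θ₁₃ − θ₁₂)) = 6378·arcsin(0.08770·sin(-82.418°)) = -555.167 km
|dₓₜ| = 555.167 km

555.2 km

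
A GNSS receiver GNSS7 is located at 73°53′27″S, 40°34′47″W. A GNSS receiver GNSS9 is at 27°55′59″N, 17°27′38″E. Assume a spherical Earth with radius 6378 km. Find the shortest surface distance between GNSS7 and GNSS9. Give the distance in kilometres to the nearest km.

12098 km

GNSS7: φ = -73.89083°, λ = -40.57972°
GNSS9: φ = +27.93306°, λ = +17.46056°
Δφ = 101.8239°,  Δλ = 58.0403°
a = sin²(Δφ/2) + cos φ₁ cos φ₂ sin²(Δλ/2) = 0.660143
c = 2·arcsin(√a) = 1.896829 rad = 108.6803°
d = R·c = 6378 × 1.896829 = 12098.0 km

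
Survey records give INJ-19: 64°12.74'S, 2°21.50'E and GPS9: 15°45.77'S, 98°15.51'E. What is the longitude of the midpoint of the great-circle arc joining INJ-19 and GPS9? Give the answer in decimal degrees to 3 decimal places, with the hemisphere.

73.012°E

INJ-19: φ = -64.21233°, λ = +2.35833°
GPS9: φ = -15.76283°, λ = +98.25850°
Bx = cos φ₂ cos Δλ = -0.098930,  By = cos φ₂ sin Δλ = 0.957296
φₘ = atan2(sin φ₁ + sin φ₂, √((cos φ₁ + Bx)² + By²)) = -49.11933°
λₘ = λ₁ + atan2(By, cos φ₁ + Bx) = 73.01211°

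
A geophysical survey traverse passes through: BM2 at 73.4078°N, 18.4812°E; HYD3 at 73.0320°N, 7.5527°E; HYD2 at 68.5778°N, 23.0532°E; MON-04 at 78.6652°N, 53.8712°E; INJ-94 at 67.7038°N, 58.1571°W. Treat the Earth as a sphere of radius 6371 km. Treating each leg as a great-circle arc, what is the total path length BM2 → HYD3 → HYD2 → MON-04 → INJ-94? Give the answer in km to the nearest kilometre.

BM2→HYD3: c = 0.055376 rad, d = 352.80 km
HYD3→HYD2: c = 0.117517 rad, d = 748.70 km
HYD2→MON-04: c = 0.226734 rad, d = 1444.52 km
MON-04→INJ-94: c = 0.496571 rad, d = 3163.66 km
Total = 352.80 + 748.70 + 1444.52 + 3163.66 = 5709.68 km

5710 km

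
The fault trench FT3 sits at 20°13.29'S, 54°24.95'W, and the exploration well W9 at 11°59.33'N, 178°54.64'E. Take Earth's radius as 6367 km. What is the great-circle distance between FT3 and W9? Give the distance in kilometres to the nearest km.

14259 km

FT3: φ = -20.22150°, λ = -54.41583°
W9: φ = +11.98883°, λ = +178.91067°
Δφ = 32.2103°,  Δλ = -126.6735°
a = sin²(Δφ/2) + cos φ₁ cos φ₂ sin²(Δλ/2) = 0.810008
c = 2·arcsin(√a) = 2.239560 rad = 128.3173°
d = R·c = 6367 × 2.239560 = 14259.3 km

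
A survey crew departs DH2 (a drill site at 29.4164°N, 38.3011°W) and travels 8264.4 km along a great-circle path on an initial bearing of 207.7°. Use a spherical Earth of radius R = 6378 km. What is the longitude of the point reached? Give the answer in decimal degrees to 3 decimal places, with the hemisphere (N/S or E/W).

δ = d/R = 8264.4/6378 = 1.295767 rad
φ₂ = arcsin(sin φ₁ cos δ + cos φ₁ sin δ cos θ)
   = arcsin(0.49115·0.27158 + 0.87107·0.96242·-0.88539) = -37.50799°
λ₂ = λ₁ + atan2(sin θ sin δ cos φ₁, cos δ − sin φ₁ sin φ₂) = -72.63123°

72.631°W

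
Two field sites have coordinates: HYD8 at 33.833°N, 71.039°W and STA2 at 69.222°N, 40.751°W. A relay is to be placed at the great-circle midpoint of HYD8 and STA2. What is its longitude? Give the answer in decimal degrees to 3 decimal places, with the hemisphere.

62.096°W

Bx = cos φ₂ cos Δλ = 0.306325,  By = cos φ₂ sin Δλ = 0.178916
φₘ = atan2(sin φ₁ + sin φ₂, √((cos φ₁ + Bx)² + By²)) = 52.34727°
λₘ = λ₁ + atan2(By, cos φ₁ + Bx) = -62.09630°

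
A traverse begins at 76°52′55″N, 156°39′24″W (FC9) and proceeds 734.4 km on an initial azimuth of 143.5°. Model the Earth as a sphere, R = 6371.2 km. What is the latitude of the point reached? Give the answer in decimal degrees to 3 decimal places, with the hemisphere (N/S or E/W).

71.166°N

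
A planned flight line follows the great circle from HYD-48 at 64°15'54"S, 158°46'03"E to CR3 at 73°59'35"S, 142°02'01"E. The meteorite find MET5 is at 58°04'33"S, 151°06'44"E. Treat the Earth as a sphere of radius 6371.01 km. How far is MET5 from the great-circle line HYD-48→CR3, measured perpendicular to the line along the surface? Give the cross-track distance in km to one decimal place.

HYD-48: φ = -64.26500°, λ = +158.76750°
CR3: φ = -73.99306°, λ = +142.03361°
MET5: φ = -58.07583°, λ = +151.11222°
δ₁₃ = central angle HYD-48→MET5 = 0.125582 rad  (haversine)
θ₁₃ = bearing HYD-48→MET5 = 325.778°,  θ₁₂ = bearing HYD-48→CR3 = 203.862°
dₓₜ = R·arcsin(sin δ₁₃ · sin(θ₁₃ − θ₁₂)) = 6371.01·arcsin(0.12525·sin(121.916°)) = 678.630 km
|dₓₜ| = 678.630 km

678.6 km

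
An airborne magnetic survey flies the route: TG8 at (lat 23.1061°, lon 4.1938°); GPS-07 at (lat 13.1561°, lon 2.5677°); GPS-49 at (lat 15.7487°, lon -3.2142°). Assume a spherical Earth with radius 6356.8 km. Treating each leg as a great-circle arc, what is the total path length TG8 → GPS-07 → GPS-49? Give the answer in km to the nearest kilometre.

1802 km

TG8→GPS-07: c = 0.175735 rad, d = 1117.11 km
GPS-07→GPS-49: c = 0.107676 rad, d = 684.48 km
Total = 1117.11 + 684.48 = 1801.59 km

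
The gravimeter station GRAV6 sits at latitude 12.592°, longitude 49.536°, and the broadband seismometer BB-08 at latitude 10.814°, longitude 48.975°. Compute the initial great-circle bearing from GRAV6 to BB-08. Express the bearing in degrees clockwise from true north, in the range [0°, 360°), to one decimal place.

Δλ = -0.5610°
y = sin Δλ · cos φ₂ = -0.009617
x = cos φ₁ sin φ₂ − sin φ₁ cos φ₂ cos Δλ = -0.031017
θ = atan2(y, x) = -162.7731° → 197.2269° (mod 360°)

197.2°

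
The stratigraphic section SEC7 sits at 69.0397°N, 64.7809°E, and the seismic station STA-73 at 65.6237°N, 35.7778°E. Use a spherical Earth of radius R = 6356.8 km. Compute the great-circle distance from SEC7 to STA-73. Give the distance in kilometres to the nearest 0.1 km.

Δφ = -3.4160°,  Δλ = -29.0031°
a = sin²(Δφ/2) + cos φ₁ cos φ₂ sin²(Δλ/2) = 0.010146
c = 2·arcsin(√a) = 0.201797 rad = 11.5621°
d = R·c = 6356.8 × 0.201797 = 1282.8 km

1282.8 km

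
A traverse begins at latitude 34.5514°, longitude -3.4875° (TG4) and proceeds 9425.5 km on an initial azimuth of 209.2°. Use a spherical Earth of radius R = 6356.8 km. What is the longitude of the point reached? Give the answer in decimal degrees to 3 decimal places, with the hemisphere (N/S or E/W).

44.158°W

δ = d/R = 9425.5/6356.8 = 1.482743 rad
φ₂ = arcsin(sin φ₁ cos δ + cos φ₁ sin δ cos θ)
   = arcsin(0.56715·0.08794 + 0.82362·0.99613·-0.87292) = -41.78169°
λ₂ = λ₁ + atan2(sin θ sin δ cos φ₁, cos δ − sin φ₁ sin φ₂) = -44.15781°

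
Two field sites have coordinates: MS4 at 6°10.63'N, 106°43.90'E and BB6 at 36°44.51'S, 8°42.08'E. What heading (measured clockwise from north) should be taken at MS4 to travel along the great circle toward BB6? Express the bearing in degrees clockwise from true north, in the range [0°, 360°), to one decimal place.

233.7°

MS4: φ = +6.17717°, λ = +106.73167°
BB6: φ = -36.74183°, λ = +8.70133°
Δλ = -98.0303°
y = sin Δλ · cos φ₂ = -0.793481
x = cos φ₁ sin φ₂ − sin φ₁ cos φ₂ cos Δλ = -0.582692
θ = atan2(y, x) = -126.2916° → 233.7084° (mod 360°)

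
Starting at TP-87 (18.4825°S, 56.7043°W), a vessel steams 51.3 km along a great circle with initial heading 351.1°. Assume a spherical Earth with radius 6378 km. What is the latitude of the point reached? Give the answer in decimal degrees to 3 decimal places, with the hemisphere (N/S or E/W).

δ = d/R = 51.3/6378 = 0.008043 rad
φ₂ = arcsin(sin φ₁ cos δ + cos φ₁ sin δ cos θ)
   = arcsin(-0.31701·0.99997 + 0.94842·0.00804·0.98796) = -18.02719°
λ₂ = λ₁ + atan2(sin θ sin δ cos φ₁, cos δ − sin φ₁ sin φ₂) = -56.77928°

18.027°S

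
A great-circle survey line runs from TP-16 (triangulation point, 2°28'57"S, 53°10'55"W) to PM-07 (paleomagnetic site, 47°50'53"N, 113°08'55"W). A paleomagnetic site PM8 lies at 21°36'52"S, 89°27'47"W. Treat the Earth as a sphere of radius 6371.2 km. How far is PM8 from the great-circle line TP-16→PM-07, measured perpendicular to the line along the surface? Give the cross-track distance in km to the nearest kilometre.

TP-16: φ = -2.48250°, λ = -53.18194°
PM-07: φ = +47.84806°, λ = -113.14861°
PM8: φ = -21.61444°, λ = -89.46306°
δ₁₃ = central angle TP-16→PM8 = 0.700234 rad  (haversine)
θ₁₃ = bearing TP-16→PM8 = 238.619°,  θ₁₂ = bearing TP-16→PM-07 = 322.429°
dₓₜ = R·arcsin(sin δ₁₃ · sin(θ₁₃ − θ₁₂)) = 6371.2·arcsin(0.64440·sin(-83.810°)) = -4430.087 km
|dₓₜ| = 4430.087 km

4430 km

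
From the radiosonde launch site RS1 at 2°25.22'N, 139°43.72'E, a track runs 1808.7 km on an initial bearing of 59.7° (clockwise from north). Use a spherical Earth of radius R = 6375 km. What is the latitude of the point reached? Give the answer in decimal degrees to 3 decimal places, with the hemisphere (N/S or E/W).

RS1: φ = +2.42033°, λ = +139.72867°
δ = d/R = 1808.7/6375 = 0.283718 rad
φ₂ = arcsin(sin φ₁ cos δ + cos φ₁ sin δ cos θ)
   = arcsin(0.04223·0.96002 + 0.99911·0.27993·0.50453) = 10.46569°
λ₂ = λ₁ + atan2(sin θ sin δ cos φ₁, cos δ − sin φ₁ sin φ₂) = 153.95637°

10.466°N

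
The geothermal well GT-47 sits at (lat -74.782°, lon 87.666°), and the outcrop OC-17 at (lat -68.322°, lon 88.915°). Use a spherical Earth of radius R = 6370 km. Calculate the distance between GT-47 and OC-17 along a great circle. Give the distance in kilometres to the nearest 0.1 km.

719.5 km

Δφ = 6.4600°,  Δλ = 1.2490°
a = sin²(Δφ/2) + cos φ₁ cos φ₂ sin²(Δλ/2) = 0.003186
c = 2·arcsin(√a) = 0.112953 rad = 6.4717°
d = R·c = 6370 × 0.112953 = 719.5 km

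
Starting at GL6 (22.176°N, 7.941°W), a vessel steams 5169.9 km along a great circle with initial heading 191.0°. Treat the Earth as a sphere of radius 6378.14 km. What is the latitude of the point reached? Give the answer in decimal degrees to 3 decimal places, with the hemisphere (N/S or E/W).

δ = d/R = 5169.9/6378.14 = 0.810565 rad
φ₂ = arcsin(sin φ₁ cos δ + cos φ₁ sin δ cos θ)
   = arcsin(0.37745·0.68909 + 0.92603·0.72468·-0.98163) = -23.49341°
λ₂ = λ₁ + atan2(sin θ sin δ cos φ₁, cos δ − sin φ₁ sin φ₂) = -16.61273°

23.493°S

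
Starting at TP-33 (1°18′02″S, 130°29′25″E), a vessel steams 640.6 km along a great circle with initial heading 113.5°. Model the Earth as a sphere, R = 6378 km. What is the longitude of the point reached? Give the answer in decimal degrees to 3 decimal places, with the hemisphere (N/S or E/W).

135.777°E

TP-33: φ = -1.30056°, λ = +130.49028°
δ = d/R = 640.6/6378 = 0.100439 rad
φ₂ = arcsin(sin φ₁ cos δ + cos φ₁ sin δ cos θ)
   = arcsin(-0.02270·0.99496 + 0.99974·0.10027·-0.39875) = -3.58648°
λ₂ = λ₁ + atan2(sin θ sin δ cos φ₁, cos δ − sin φ₁ sin φ₂) = 135.77668°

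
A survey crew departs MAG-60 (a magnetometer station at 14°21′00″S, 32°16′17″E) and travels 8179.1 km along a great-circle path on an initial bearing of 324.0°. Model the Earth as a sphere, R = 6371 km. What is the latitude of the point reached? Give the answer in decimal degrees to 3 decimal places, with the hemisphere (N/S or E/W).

42.966°N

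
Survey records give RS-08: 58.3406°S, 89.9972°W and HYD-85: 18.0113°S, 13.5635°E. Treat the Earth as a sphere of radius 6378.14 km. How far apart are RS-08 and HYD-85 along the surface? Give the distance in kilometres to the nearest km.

9083 km

Δφ = 40.3293°,  Δλ = 103.5607°
a = sin²(Δφ/2) + cos φ₁ cos φ₂ sin²(Δλ/2) = 0.426924
c = 2·arcsin(√a) = 1.424119 rad = 81.5960°
d = R·c = 6378.14 × 1.424119 = 9083.2 km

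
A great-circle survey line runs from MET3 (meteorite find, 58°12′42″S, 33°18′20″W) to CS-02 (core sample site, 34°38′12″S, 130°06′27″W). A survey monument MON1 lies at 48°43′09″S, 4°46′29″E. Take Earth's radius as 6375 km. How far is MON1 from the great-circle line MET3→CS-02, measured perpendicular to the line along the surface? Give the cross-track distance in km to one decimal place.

MET3: φ = -58.21167°, λ = -33.30556°
CS-02: φ = -34.63667°, λ = -130.10750°
MON1: φ = -48.71917°, λ = +4.77472°
δ₁₃ = central angle MET3→MON1 = 0.421854 rad  (haversine)
θ₁₃ = bearing MET3→MON1 = 83.612°,  θ₁₂ = bearing MET3→CS-02 = 244.927°
dₓₜ = R·arcsin(sin δ₁₃ · sin(θ₁₃ − θ₁₂)) = 6375·arcsin(0.40945·sin(-161.314°)) = -838.683 km
|dₓₜ| = 838.683 km

838.7 km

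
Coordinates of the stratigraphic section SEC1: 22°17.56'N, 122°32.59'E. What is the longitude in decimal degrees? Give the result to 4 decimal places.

122.5432°E

122° + 32.59′/60 = 122 + 0.54317 = 122.5432°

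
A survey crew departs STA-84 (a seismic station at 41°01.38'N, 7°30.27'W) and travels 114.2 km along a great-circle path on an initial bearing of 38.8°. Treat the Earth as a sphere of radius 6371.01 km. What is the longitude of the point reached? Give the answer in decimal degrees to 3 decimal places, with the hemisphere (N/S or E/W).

STA-84: φ = +41.02300°, λ = -7.50450°
δ = d/R = 114.2/6371.01 = 0.017925 rad
φ₂ = arcsin(sin φ₁ cos δ + cos φ₁ sin δ cos θ)
   = arcsin(0.65636·0.99984 + 0.75445·0.01792·0.77934) = 41.82020°
λ₂ = λ₁ + atan2(sin θ sin δ cos φ₁, cos δ − sin φ₁ sin φ₂) = -6.64098°

6.641°W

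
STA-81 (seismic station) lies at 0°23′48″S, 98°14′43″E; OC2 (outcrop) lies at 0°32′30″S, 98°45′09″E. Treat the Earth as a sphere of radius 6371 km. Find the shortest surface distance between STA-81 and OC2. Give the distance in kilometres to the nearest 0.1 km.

STA-81: φ = -0.39667°, λ = +98.24528°
OC2: φ = -0.54167°, λ = +98.75250°
Δφ = -0.1450°,  Δλ = 0.5072°
a = sin²(Δφ/2) + cos φ₁ cos φ₂ sin²(Δλ/2) = 0.000021
c = 2·arcsin(√a) = 0.009207 rad = 0.5275°
d = R·c = 6371 × 0.009207 = 58.7 km

58.7 km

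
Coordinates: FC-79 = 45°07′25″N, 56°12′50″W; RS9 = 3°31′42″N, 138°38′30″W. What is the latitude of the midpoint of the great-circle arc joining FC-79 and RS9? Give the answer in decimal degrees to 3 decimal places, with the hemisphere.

30.721°N

FC-79: φ = +45.12361°, λ = -56.21389°
RS9: φ = +3.52833°, λ = -138.64167°
Bx = cos φ₂ cos Δλ = 0.131526,  By = cos φ₂ sin Δλ = -0.989401
φₘ = atan2(sin φ₁ + sin φ₂, √((cos φ₁ + Bx)² + By²)) = 30.72138°
λₘ = λ₁ + atan2(By, cos φ₁ + Bx) = -105.98021°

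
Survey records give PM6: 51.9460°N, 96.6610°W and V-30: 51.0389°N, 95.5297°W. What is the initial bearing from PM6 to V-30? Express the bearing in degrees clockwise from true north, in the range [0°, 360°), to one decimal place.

141.7°

Δλ = 1.1313°
y = sin Δλ · cos φ₂ = 0.012415
x = cos φ₁ sin φ₂ − sin φ₁ cos φ₂ cos Δλ = -0.015735
θ = atan2(y, x) = 141.7266° → 141.7266° (mod 360°)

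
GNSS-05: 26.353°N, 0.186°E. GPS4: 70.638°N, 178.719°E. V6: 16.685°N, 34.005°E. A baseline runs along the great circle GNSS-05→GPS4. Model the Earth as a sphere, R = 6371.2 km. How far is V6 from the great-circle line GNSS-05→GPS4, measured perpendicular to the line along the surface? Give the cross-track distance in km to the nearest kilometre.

δ₁₃ = central angle GNSS-05→V6 = 0.572472 rad  (haversine)
θ₁₃ = bearing GNSS-05→V6 = 100.207°,  θ₁₂ = bearing GNSS-05→GPS4 = 0.490°
dₓₜ = R·arcsin(sin δ₁₃ · sin(θ₁₃ − θ₁₂)) = 6371.2·arcsin(0.54171·sin(99.717°)) = 3588.598 km
|dₓₜ| = 3588.598 km

3589 km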